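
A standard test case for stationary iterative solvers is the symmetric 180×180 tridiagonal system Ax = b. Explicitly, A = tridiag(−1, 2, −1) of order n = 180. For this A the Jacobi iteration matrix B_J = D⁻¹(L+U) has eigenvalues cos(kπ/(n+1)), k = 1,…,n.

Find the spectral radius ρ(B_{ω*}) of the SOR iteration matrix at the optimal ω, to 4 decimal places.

spectrum of D⁻¹(L+U) = {cos(kπ/181) : 1≤k≤180}; ρ_J = cos(π/181) = 0.9998.
√(1−ρ_J²) = |sin(π/181)| = 0.01736
ω* = 2/(1+0.01736) = 1.9659
and ρ(B_{ω*}) = 1.9659 − 1 = 0.9659.

ρ_SOR = 0.9659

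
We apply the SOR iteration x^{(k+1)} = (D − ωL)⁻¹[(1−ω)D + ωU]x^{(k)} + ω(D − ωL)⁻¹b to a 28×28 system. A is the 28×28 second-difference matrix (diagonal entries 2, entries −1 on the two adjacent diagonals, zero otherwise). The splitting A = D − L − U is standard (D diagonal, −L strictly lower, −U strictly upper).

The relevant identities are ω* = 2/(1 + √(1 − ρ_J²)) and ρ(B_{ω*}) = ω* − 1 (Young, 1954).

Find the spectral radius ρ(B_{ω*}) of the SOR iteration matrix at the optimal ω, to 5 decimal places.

ρ_SOR = 0.80486

ρ_J = max_k |cos(kπ/29)| = cos(π/29) = 0.99414
root = sin(π/29) = 0.108119  (since 1−cos² = sin²).
Young: ω* = 2/(1+√(1−ρ_J²)) = 2/(1+0.108119) = 2/1.108119 = 1.80486.
Hence ρ(B_{ω*}) = 1.80486 − 1 = 0.80486.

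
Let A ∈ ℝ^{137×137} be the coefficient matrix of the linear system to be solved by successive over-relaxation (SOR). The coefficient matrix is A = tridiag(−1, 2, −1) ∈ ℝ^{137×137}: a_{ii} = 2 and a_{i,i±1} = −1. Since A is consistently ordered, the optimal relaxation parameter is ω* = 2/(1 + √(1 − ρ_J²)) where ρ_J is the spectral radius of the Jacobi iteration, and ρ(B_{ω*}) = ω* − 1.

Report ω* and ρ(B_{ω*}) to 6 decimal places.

[ρ_J] n=137: ρ(B_J) = cos(π/(n+1)) = cos(π/138) = 0.999741.
√(1−ρ_J²) simplifies to sin(π/138) = 0.0227632.
[ω*] 2 ÷ (1 + 0.0227632) = 2 ÷ 1.0227632 = 1.955487.
ρ(B_{ω*}) = ω*−1 = 0.955487

ω* = 1.955487, ρ_SOR = 0.955487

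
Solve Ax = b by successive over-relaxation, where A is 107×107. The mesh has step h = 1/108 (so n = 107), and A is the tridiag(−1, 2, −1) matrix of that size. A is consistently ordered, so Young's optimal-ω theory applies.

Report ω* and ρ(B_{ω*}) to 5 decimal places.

ω* = 1.94347, ρ_SOR = 0.94347

With n=107, ρ(Jacobi) = cos(π/108) = 0.99958.
√(1−ρ_J²) simplifies to sin(π/108) = 0.029085.
Then 2/(1+√(1−ρ_J²)) = 2/(1+0.029085); ω* = 2/1.029085 = 1.94347.
ρ(B_{ω*}) = ω*−1 = 0.94347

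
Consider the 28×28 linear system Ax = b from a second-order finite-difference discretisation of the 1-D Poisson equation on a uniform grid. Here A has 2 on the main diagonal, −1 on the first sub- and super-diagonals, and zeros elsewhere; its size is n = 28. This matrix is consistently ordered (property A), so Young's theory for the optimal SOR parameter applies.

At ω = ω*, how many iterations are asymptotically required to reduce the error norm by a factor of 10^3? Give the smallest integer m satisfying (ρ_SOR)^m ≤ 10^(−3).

n=28: λ(B_J) = 1 − λ(A)/2 = cos(kπ/29); k=1 gives ρ_J = 0.9941380.
root = sin(π/29) = 0.1081190  (since 1−cos² = sin²).
ω* = 2/(1 + 0.1081190) = 2/1.1081190 = 1.8048603.
ρ_SOR = ω* − 1 ≈ 0.8048603.
m ≥ 3·ln10 / (−ln 0.8048603) = 31.820; smallest integer m = 32.

m = 32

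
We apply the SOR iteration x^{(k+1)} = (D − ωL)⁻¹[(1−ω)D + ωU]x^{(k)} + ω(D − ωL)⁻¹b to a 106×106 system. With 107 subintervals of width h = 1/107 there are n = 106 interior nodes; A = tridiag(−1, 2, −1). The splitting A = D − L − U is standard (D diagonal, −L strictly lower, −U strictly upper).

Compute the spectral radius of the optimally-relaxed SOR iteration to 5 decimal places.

ρ_SOR = 0.94296

[ρ_J] n=106: ρ(B_J) = cos(π/(n+1)) = cos(π/107) = 0.99957.
√(1−ρ_J²) simplifies to sin(π/107) = 0.029356.
ω* = 2/(1+0.029356) = 1.94296
At ω = 1.94296 every |λ(B_ω)| = ω−1, so ρ_SOR = 0.94296.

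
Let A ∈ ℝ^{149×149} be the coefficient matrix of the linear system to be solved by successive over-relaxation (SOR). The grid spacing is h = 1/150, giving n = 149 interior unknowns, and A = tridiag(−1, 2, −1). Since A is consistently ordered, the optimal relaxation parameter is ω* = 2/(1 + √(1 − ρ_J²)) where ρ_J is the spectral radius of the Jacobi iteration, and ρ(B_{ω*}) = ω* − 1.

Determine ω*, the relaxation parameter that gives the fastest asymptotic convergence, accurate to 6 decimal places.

½·tridiag(1,0,1) at n=149: λ_k = cos(kπ/150); max |λ| at k=1 ⇒ ρ_J = cos(π/150) ≈ 0.999781.
1 − cos²(π/150) = sin²(π/150) ⇒ √(1−ρ_J²) = sin(π/150) = 0.0209424.
Young: ω* = 2/(1+√(1−ρ_J²)) = 2/(1+0.0209424) = 2/1.0209424 = 1.958974.
ρ_SOR = ω* − 1 ≈ 0.958974.

ω* = 1.958974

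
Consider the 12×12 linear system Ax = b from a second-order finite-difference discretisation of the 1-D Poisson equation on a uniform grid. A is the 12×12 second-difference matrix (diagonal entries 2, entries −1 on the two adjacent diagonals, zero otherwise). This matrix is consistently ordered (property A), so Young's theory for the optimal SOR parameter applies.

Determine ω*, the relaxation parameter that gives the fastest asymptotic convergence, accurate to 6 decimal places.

ω* = 1.613794

[ρ_J] n=12: ρ(B_J) = cos(π/(n+1)) = cos(π/13) = 0.970942.
√(1−ρ_J²) = |sin(π/13)| = 0.2393157
ω* = 2/(1+0.2393157) = 1.613794
Hence ρ(B_{ω*}) = 1.613794 − 1 = 0.613794.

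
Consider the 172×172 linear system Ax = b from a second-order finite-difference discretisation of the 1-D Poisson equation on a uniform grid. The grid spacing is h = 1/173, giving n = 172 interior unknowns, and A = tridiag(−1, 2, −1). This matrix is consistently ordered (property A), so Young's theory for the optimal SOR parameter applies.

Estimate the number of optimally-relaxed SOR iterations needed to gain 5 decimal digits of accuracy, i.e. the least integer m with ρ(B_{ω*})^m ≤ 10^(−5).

m = 317

ρ_J = max_k |cos(kπ/173)| = cos(π/173) = 0.9998351
√(1−ρ_J²) simplifies to sin(π/173) = 0.0181585.
ω* = 2 / (1 + 0.0181585) = 2 / 1.0181585 ≈ 1.9643307.
ρ_SOR = ω* − 1 = 1.9643307 − 1 = 0.9643307.
5·ln10 = 11.5129; −ln(0.9643307) = 0.036321; m = ⌈11.5129/0.036321⌉ = ⌈316.976⌉ = 317.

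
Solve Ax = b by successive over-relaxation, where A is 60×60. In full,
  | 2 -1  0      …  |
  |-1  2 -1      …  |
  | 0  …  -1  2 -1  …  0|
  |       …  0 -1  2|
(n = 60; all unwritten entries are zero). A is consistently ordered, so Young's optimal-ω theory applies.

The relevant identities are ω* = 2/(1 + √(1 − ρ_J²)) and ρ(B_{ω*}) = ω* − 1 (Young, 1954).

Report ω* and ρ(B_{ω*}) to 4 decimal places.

[ρ_J] n=60: ρ(B_J) = cos(π/(n+1)) = cos(π/61) = 0.9987.
1 − cos²(π/61) = sin²(π/61) ⇒ √(1−ρ_J²) = sin(π/61) = 0.05148.
So ω* = 2/1.05148 = 1.9021 (Young).
At ω = 1.9021 every |λ(B_ω)| = ω−1, so ρ_SOR = 0.9021.

ω* = 1.9021, ρ_SOR = 0.9021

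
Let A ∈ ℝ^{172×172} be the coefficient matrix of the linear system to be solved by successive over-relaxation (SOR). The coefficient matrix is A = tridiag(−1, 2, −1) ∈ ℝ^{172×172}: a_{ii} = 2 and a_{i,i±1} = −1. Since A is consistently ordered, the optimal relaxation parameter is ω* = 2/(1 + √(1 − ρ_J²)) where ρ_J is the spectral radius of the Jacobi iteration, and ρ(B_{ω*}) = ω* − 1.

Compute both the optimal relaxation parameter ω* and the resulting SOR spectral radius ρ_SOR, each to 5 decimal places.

ω* = 1.96433, ρ_SOR = 0.96433

½·tridiag(1,0,1) at n=172: λ_k = cos(kπ/173); max |λ| at k=1 ⇒ ρ_J = cos(π/173) ≈ 0.99984.
√(1−ρ_J²) simplifies to sin(π/173) = 0.018158.
ω* = 2/(1 + 0.018158) = 2/1.018158 = 1.96433.
ρ_SOR = ω* − 1 = 1.96433 − 1 = 0.96433.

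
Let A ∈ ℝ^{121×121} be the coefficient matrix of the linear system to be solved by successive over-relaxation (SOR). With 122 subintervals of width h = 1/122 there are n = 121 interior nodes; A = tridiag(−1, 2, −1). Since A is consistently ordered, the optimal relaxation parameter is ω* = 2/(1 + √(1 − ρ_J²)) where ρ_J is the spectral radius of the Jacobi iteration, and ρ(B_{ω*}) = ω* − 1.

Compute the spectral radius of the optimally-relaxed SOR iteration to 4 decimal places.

ρ_SOR = 0.9498

n=121: λ(B_J) = 1 − λ(A)/2 = cos(kπ/122); k=1 gives ρ_J = 0.9997.
√(1−ρ_J²) = |sin(π/122)| = 0.02575
ω* = 2/(1 + 0.02575) = 2/1.02575 = 1.9498.
[ρ_SOR] ω* − 1 = 0.9498.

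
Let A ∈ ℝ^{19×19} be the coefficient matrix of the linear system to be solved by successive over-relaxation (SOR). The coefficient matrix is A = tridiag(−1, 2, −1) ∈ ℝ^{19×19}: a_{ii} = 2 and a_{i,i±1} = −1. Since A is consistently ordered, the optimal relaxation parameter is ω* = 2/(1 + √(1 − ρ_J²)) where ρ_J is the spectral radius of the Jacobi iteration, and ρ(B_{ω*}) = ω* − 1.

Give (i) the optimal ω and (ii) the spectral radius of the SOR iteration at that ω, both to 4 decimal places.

With n=19, ρ(Jacobi) = cos(π/20) = 0.9877.
√(1 − cos²(π/20)) = sin(π/20) ≈ 0.15643.
ω* = 2 / (1 + 0.15643) = 2 / 1.15643 ≈ 1.7295.
ρ_SOR = ω* − 1 ≈ 0.7295.

ω* = 1.7295, ρ_SOR = 0.7295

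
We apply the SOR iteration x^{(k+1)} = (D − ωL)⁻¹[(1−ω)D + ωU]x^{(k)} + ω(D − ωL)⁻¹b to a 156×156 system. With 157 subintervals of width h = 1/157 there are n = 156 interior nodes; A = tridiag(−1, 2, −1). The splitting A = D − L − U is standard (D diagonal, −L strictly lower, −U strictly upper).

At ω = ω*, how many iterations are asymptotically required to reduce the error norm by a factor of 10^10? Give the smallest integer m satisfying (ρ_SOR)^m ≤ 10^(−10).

m = 576

ρ_J = max_k |cos(kπ/157)| = cos(π/157) = 0.9997998
√(1−ρ_J²) = |sin(π/157)| = 0.0200088
ω* = 2 / (1 + 0.0200088) = 2 / 1.0200088 ≈ 1.9607674.
ρ(B_{ω*}) = ω*−1 = 0.9607674
ρ_SOR^m ≤ 10^(−10) ⇔ m ≥ 10·ln10/(−ln 0.9607674) = 23.0259/0.0400229 = 575.318; m = ⌈575.318⌉ = 576.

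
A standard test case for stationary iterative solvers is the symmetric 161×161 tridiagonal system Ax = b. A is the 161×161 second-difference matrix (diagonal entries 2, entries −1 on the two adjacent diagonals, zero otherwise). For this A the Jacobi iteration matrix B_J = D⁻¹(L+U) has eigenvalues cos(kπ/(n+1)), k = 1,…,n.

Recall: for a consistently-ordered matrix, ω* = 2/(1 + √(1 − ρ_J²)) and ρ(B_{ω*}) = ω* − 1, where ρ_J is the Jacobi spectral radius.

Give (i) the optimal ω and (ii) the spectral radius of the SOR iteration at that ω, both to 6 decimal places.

With n=161, ρ(Jacobi) = cos(π/162) = 0.999812.
1 − cos²(π/162) = sin²(π/162) ⇒ √(1−ρ_J²) = sin(π/162) = 0.0193913.
Young: ω* = 2/(1+√(1−ρ_J²)) = 2/(1+0.0193913) = 2/1.0193913 = 1.961955.
Hence ρ(B_{ω*}) = 1.961955 − 1 = 0.961955.

ω* = 1.961955, ρ_SOR = 0.961955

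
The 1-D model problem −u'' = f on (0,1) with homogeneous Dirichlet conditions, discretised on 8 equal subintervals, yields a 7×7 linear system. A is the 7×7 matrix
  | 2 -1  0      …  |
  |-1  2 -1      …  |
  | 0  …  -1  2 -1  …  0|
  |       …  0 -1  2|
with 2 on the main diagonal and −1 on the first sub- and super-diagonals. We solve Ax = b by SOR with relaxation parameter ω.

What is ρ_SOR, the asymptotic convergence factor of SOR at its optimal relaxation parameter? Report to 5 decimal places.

½·tridiag(1,0,1) at n=7: λ_k = cos(kπ/8); max |λ| at k=1 ⇒ ρ_J = cos(π/8) ≈ 0.92388.
1 − cos²(π/8) = sin²(π/8) ⇒ √(1−ρ_J²) = sin(π/8) = 0.382683.
So ω* = 2/1.382683 = 1.44646 (Young).
ρ_SOR = ω* − 1 = 1.44646 − 1 = 0.44646.

ρ_SOR = 0.44646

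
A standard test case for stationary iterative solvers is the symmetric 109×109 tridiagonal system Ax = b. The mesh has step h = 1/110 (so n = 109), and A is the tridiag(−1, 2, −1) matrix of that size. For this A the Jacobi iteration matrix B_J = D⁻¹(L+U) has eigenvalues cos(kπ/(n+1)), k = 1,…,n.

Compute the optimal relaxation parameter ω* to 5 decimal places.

ω* = 1.94447

B_J for the 109×109 system has eigenvalues cos(kπ/110); ρ_J = cos(π/110) = 0.99959.
√(1−ρ_J²) simplifies to sin(π/110) = 0.028556.
ω* = 2 / (1 + 0.028556) = 2 / 1.028556 ≈ 1.94447.
ρ_SOR = ω* − 1 ≈ 0.94447.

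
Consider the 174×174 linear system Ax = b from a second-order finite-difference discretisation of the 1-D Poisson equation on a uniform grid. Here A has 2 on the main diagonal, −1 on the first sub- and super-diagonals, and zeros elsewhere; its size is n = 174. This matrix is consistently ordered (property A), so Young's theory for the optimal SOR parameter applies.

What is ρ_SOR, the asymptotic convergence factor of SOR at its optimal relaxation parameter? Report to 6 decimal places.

ρ_SOR = 0.964731

B_J for the 174×174 system has eigenvalues cos(kπ/175); ρ_J = cos(π/175) = 0.999839.
√(1 − cos²(π/175)) = sin(π/175) ≈ 0.0179510.
Then 2/(1+√(1−ρ_J²)) = 2/(1+0.0179510); ω* = 2/1.0179510 = 1.964731.
ρ_SOR = ω* − 1 = 1.964731 − 1 = 0.964731.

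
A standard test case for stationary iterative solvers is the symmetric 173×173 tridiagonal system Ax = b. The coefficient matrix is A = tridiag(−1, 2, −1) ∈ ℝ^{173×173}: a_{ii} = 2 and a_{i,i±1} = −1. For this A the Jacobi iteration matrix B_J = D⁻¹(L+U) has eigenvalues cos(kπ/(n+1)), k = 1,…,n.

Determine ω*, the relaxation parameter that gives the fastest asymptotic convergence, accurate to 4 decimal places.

spectrum of D⁻¹(L+U) = {cos(kπ/174) : 1≤k≤173}; ρ_J = cos(π/174) = 0.9998.
√(1−ρ_J²) = |sin(π/174)| = 0.01805
[ω*] 2 ÷ (1 + 0.01805) = 2 ÷ 1.01805 = 1.9645.
ρ(B_{ω*}) = ω*−1 = 0.9645

ω* = 1.9645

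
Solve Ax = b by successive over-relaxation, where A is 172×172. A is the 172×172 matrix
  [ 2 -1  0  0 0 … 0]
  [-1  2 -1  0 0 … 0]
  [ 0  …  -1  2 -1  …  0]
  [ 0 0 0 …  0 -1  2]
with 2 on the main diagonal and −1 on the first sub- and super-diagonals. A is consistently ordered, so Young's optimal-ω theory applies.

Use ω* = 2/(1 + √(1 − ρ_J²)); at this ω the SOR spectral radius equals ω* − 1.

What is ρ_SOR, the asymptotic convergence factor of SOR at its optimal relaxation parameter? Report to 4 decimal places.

ρ_SOR = 0.9643

½·tridiag(1,0,1) at n=172: λ_k = cos(kπ/173); max |λ| at k=1 ⇒ ρ_J = cos(π/173) ≈ 0.9998.
√(1−ρ_J²) = |sin(π/173)| = 0.01816
[ω*] 2 ÷ (1 + 0.01816) = 2 ÷ 1.01816 = 1.9643.
Hence ρ(B_{ω*}) = 1.9643 − 1 = 0.9643.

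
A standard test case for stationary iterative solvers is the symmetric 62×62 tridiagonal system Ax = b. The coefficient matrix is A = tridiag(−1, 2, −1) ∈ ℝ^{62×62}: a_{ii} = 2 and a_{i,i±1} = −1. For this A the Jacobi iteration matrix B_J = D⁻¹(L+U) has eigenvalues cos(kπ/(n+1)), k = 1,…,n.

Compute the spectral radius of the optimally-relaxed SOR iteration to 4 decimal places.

B_J for the 62×62 system has eigenvalues cos(kπ/63); ρ_J = cos(π/63) = 0.9988.
√(1−ρ_J²) = |sin(π/63)| = 0.04985
[ω*] 2 ÷ (1 + 0.04985) = 2 ÷ 1.04985 = 1.9050.
ρ(B_{ω*}) = ω*−1 = 0.9050

ρ_SOR = 0.9050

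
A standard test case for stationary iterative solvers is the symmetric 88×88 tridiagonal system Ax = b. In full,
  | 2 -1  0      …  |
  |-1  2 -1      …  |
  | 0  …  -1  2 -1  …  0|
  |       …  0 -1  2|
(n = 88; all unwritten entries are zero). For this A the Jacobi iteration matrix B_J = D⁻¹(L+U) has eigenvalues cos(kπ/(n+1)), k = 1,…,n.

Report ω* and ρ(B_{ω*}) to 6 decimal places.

ω* = 1.931823, ρ_SOR = 0.931823

With n=88, ρ(Jacobi) = cos(π/89) = 0.999377.
√(1−ρ_J²) = |sin(π/89)| = 0.0352915
So ω* = 2/1.0352915 = 1.931823 (Young).
[ρ_SOR] ω* − 1 = 0.931823.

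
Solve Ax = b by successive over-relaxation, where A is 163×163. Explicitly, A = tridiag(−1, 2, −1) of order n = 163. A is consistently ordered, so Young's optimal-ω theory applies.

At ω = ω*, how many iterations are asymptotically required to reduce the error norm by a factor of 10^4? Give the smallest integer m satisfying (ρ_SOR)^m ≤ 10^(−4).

spectrum of D⁻¹(L+U) = {cos(kπ/164) : 1≤k≤163}; ρ_J = cos(π/164) = 0.9998165.
√(1 − cos²(π/164)) = sin(π/164) ≈ 0.0191549.
Young: ω* = 2/(1+√(1−ρ_J²)) = 2/(1+0.0191549) = 2/1.0191549 = 1.9624102.
Hence ρ(B_{ω*}) = 1.9624102 − 1 = 0.9624102.
(0.9624102)^m ≤ 10^{−4}  ⇒  m·ln(0.9624102) ≤ −4·ln10  ⇒  m ≥ 240.388  ⇒  m = 241

m = 241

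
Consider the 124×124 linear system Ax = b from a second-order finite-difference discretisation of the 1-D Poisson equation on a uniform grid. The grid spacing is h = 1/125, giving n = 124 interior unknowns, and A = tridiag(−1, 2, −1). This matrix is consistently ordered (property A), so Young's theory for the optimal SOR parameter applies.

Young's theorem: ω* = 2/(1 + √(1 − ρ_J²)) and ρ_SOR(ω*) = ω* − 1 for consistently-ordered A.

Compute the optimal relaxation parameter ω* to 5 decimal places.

With n=124, ρ(Jacobi) = cos(π/125) = 0.99968.
√(1−ρ_J²) = |sin(π/125)| = 0.025130
ω* = 2/(1 + 0.025130) = 2/1.025130 = 1.95097.
[ρ_SOR] ω* − 1 = 0.95097.

ω* = 1.95097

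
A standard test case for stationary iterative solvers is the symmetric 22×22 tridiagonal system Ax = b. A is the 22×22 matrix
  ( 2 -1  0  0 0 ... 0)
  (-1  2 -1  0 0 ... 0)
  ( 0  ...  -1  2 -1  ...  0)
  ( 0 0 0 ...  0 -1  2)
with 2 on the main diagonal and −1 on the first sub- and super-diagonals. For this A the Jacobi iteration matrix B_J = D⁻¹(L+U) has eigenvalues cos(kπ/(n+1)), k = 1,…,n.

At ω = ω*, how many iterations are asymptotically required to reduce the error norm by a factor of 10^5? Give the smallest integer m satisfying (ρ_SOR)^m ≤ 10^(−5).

m = 43

spectrum of D⁻¹(L+U) = {cos(kπ/23) : 1≤k≤22}; ρ_J = cos(π/23) = 0.9906859.
root = sin(π/23) = 0.1361666  (since 1−cos² = sin²).
ω* = 2/(1+0.1361666) = 1.7603052
ρ(B_{ω*}) = ω*−1 = 0.7603052
5·ln10 = 11.5129; −ln(0.7603052) = 0.274035; m = ⌈11.5129/0.274035⌉ = ⌈42.013⌉ = 43.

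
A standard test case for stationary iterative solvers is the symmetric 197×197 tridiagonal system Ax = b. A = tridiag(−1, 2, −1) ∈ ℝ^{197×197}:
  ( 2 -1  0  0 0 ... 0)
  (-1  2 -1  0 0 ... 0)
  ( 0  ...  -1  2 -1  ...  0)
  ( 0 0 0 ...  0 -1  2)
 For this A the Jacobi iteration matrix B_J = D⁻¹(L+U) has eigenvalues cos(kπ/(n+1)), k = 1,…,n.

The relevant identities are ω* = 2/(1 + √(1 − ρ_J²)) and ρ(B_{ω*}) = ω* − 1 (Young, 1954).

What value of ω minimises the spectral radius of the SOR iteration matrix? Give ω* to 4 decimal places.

ω* = 1.9688

n=197: λ(B_J) = 1 − λ(A)/2 = cos(kπ/198); k=1 gives ρ_J = 0.9999.
1 − cos²(π/198) = sin²(π/198) ⇒ √(1−ρ_J²) = sin(π/198) = 0.01587.
Young: ω* = 2/(1+√(1−ρ_J²)) = 2/(1+0.01587) = 2/1.01587 = 1.9688.
ρ_SOR = ω* − 1 ≈ 0.9688.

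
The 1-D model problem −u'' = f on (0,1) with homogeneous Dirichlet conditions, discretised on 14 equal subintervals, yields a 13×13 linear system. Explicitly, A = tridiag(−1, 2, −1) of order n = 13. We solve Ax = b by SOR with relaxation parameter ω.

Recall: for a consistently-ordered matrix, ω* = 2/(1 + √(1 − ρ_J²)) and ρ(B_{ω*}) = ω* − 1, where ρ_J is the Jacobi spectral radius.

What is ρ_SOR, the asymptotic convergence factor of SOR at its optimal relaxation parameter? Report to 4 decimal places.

ρ_SOR = 0.6360

n=13: λ(B_J) = 1 − λ(A)/2 = cos(kπ/14); k=1 gives ρ_J = 0.9749.
√(1 − cos²(π/14)) = sin(π/14) ≈ 0.22252.
Then 2/(1+√(1−ρ_J²)) = 2/(1+0.22252); ω* = 2/1.22252 = 1.6360.
At ω = 1.6360 every |λ(B_ω)| = ω−1, so ρ_SOR = 0.6360.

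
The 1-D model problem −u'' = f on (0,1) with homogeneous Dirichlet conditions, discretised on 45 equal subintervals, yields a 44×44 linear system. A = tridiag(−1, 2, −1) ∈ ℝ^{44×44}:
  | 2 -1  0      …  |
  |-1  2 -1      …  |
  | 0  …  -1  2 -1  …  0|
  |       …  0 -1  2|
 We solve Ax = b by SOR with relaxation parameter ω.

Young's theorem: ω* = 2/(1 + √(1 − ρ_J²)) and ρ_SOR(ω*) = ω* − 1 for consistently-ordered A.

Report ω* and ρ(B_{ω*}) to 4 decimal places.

ω* = 1.8696, ρ_SOR = 0.8696

With n=44, ρ(Jacobi) = cos(π/45) = 0.9976.
1 − cos²(π/45) = sin²(π/45) ⇒ √(1−ρ_J²) = sin(π/45) = 0.06976.
Young: ω* = 2/(1+√(1−ρ_J²)) = 2/(1+0.06976) = 2/1.06976 = 1.8696.
ρ(B_{ω*}) = ω*−1 = 0.8696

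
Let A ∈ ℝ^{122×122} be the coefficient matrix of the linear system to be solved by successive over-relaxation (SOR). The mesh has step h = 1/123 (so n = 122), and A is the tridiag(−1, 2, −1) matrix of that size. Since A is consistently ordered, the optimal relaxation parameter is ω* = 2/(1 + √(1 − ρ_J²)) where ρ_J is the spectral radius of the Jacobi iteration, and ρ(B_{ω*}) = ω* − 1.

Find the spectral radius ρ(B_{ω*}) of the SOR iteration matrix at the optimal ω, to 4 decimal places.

spectrum of D⁻¹(L+U) = {cos(kπ/123) : 1≤k≤122}; ρ_J = cos(π/123) = 0.9997.
root = sin(π/123) = 0.02554  (since 1−cos² = sin²).
ω* = 2/(1 + 0.02554) = 2/1.02554 = 1.9502.
and ρ(B_{ω*}) = 1.9502 − 1 = 0.9502.

ρ_SOR = 0.9502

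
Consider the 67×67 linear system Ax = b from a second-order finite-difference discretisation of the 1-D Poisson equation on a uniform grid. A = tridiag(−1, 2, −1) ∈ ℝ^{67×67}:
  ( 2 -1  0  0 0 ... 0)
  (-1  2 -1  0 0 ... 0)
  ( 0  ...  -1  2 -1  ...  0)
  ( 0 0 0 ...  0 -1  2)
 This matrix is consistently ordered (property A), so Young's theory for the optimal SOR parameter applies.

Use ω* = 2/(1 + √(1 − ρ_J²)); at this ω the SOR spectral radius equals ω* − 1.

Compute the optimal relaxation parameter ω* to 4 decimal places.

ω* = 1.9117

spectrum of D⁻¹(L+U) = {cos(kπ/68) : 1≤k≤67}; ρ_J = cos(π/68) = 0.9989.
√(1−ρ_J²) = |sin(π/68)| = 0.04618
Young: ω* = 2/(1+√(1−ρ_J²)) = 2/(1+0.04618) = 2/1.04618 = 1.9117.
ρ_SOR = ω* − 1 = 1.9117 − 1 = 0.9117.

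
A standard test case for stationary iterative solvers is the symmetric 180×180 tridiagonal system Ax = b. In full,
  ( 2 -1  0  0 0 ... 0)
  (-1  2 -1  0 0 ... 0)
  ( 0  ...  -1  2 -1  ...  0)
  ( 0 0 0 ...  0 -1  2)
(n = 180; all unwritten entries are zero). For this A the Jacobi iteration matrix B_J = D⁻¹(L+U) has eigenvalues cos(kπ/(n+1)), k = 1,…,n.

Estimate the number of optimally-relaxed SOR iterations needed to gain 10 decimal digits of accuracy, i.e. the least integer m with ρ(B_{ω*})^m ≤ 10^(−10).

m = 664

n=180: λ(B_J) = 1 − λ(A)/2 = cos(kπ/181); k=1 gives ρ_J = 0.9998494.
root = sin(π/181) = 0.0173560  (since 1−cos² = sin²).
Then 2/(1+√(1−ρ_J²)) = 2/(1+0.0173560); ω* = 2/1.0173560 = 1.9658802.
ρ_SOR = ω* − 1 = 1.9658802 − 1 = 0.9658802.
(0.9658802)^m ≤ 10^{−10}  ⇒  m·ln(0.9658802) ≤ −10·ln10  ⇒  m ≥ 663.274  ⇒  m = 664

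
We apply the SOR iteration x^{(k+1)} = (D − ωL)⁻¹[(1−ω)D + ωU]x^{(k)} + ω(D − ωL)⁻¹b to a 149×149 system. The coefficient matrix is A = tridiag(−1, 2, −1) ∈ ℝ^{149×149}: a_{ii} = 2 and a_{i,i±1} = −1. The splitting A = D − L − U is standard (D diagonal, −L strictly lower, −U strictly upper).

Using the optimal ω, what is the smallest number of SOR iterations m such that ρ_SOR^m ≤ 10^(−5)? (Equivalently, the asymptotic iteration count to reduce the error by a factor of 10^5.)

m = 275

ρ_J = max_k |cos(kπ/150)| = cos(π/150) = 0.9997807
root = sin(π/150) = 0.0209424  (since 1−cos² = sin²).
So ω* = 2/1.0209424 = 1.9589744 (Young).
ρ_SOR = ω* − 1 ≈ 0.9589744.
5·ln10 = 11.5129; −ln(0.9589744) = 0.0418909; m = ⌈11.5129/0.0418909⌉ = ⌈274.831⌉ = 275.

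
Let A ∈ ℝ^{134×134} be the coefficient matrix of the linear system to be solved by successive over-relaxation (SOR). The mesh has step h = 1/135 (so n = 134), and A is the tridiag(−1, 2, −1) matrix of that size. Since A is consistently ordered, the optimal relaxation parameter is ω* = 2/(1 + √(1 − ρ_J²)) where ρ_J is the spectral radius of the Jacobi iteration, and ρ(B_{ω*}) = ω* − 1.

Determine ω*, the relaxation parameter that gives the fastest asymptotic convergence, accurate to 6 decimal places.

n=134: λ(B_J) = 1 − λ(A)/2 = cos(kπ/135); k=1 gives ρ_J = 0.999729.
√(1 − cos²(π/135)) = sin(π/135) ≈ 0.0232690.
ω* = 2/(1+0.0232690) = 1.954520
ρ_SOR = ω* − 1 = 1.954520 − 1 = 0.954520.

ω* = 1.954520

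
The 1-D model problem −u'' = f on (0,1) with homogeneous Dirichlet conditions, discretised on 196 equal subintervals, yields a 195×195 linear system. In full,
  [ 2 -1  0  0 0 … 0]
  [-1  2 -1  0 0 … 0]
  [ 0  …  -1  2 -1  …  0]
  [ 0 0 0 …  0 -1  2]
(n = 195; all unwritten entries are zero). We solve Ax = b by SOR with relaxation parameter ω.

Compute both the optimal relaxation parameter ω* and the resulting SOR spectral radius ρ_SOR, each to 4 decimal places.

[ρ_J] n=195: ρ(B_J) = cos(π/(n+1)) = cos(π/196) = 0.9999.
root = sin(π/196) = 0.01603  (since 1−cos² = sin²).
ω* = 2 / (1 + 0.01603) = 2 / 1.01603 ≈ 1.9684.
ρ(B_{ω*}) = ω*−1 = 0.9684

ω* = 1.9684, ρ_SOR = 0.9684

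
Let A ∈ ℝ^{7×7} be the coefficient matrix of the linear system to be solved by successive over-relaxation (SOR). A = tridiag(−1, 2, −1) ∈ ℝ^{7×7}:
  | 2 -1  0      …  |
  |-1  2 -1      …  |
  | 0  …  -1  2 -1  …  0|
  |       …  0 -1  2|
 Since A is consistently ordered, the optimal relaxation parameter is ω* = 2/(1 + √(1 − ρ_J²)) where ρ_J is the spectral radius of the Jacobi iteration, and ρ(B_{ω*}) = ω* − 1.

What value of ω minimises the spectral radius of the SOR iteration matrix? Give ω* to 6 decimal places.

[ρ_J] n=7: ρ(B_J) = cos(π/(n+1)) = cos(π/8) = 0.923880.
root = sin(π/8) = 0.3826834  (since 1−cos² = sin²).
Then 2/(1+√(1−ρ_J²)) = 2/(1+0.3826834); ω* = 2/1.3826834 = 1.446463.
and ρ(B_{ω*}) = 1.446463 − 1 = 0.446463.

ω* = 1.446463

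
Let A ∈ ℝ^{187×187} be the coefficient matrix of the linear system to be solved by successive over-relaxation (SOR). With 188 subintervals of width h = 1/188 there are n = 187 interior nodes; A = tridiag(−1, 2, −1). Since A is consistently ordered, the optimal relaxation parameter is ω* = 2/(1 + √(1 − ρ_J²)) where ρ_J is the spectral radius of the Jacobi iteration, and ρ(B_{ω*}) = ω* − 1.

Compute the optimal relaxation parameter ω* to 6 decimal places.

ω* = 1.967130

spectrum of D⁻¹(L+U) = {cos(kπ/188) : 1≤k≤187}; ρ_J = cos(π/188) = 0.999860.
√(1−ρ_J²) simplifies to sin(π/188) = 0.0167098.
Young: ω* = 2/(1+√(1−ρ_J²)) = 2/(1+0.0167098) = 2/1.0167098 = 1.967130.
[ρ_SOR] ω* − 1 = 0.967130.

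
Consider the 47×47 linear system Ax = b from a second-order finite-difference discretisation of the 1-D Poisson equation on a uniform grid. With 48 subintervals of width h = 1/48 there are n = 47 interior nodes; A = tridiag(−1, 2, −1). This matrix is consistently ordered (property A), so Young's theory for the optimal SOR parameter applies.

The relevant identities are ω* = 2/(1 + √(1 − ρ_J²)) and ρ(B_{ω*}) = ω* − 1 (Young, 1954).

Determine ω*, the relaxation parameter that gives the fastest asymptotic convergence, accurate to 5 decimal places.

spectrum of D⁻¹(L+U) = {cos(kπ/48) : 1≤k≤47}; ρ_J = cos(π/48) = 0.99786.
√(1 − cos²(π/48)) = sin(π/48) ≈ 0.065403.
So ω* = 2/1.065403 = 1.87722 (Young).
Hence ρ(B_{ω*}) = 1.87722 − 1 = 0.87722.

ω* = 1.87722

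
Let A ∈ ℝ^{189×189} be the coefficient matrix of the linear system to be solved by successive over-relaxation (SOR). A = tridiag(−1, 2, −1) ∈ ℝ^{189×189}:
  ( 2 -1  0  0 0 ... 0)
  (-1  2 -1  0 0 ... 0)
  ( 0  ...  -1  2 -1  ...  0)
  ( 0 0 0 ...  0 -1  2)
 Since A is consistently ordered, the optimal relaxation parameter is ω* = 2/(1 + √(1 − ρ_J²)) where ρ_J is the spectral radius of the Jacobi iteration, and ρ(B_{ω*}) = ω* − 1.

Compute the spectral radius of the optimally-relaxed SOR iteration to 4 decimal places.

ρ_SOR = 0.9675

B_J for the 189×189 system has eigenvalues cos(kπ/190); ρ_J = cos(π/190) = 0.9999.
√(1−ρ_J²) simplifies to sin(π/190) = 0.01653.
ω* = 2 / (1 + 0.01653) = 2 / 1.01653 ≈ 1.9675.
Hence ρ(B_{ω*}) = 1.9675 − 1 = 0.9675.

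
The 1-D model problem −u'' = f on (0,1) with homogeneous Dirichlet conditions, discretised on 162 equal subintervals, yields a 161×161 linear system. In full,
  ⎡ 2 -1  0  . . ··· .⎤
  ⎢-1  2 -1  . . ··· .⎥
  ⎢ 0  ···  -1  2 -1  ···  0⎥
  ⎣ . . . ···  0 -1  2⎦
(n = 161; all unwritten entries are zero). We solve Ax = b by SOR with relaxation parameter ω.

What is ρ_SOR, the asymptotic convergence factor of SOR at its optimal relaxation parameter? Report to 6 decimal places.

spectrum of D⁻¹(L+U) = {cos(kπ/162) : 1≤k≤161}; ρ_J = cos(π/162) = 0.999812.
√(1−ρ_J²) = |sin(π/162)| = 0.0193913
So ω* = 2/1.0193913 = 1.961955 (Young).
and ρ(B_{ω*}) = 1.961955 − 1 = 0.961955.

ρ_SOR = 0.961955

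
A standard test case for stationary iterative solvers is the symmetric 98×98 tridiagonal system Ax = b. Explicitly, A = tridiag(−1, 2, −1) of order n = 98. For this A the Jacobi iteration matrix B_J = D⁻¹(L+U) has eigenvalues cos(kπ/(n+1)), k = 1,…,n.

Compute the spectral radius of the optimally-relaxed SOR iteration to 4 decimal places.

ρ_SOR = 0.9385

spectrum of D⁻¹(L+U) = {cos(kπ/99) : 1≤k≤98}; ρ_J = cos(π/99) = 0.9995.
√(1−ρ_J²) = |sin(π/99)| = 0.03173
Then 2/(1+√(1−ρ_J²)) = 2/(1+0.03173); ω* = 2/1.03173 = 1.9385.
ρ_SOR = ω* − 1 = 1.9385 − 1 = 0.9385.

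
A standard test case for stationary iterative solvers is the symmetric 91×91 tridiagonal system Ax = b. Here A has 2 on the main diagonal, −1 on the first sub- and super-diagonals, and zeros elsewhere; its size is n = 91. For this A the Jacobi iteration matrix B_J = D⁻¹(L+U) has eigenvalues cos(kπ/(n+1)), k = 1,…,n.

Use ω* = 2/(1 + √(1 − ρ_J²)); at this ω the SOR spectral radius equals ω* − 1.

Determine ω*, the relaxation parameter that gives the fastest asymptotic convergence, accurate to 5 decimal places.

ω* = 1.93397

½·tridiag(1,0,1) at n=91: λ_k = cos(kπ/92); max |λ| at k=1 ⇒ ρ_J = cos(π/92) ≈ 0.99942.
√(1 − cos²(π/92)) = sin(π/92) ≈ 0.034141.
ω* = 2 / (1 + 0.034141) = 2 / 1.034141 ≈ 1.93397.
ρ(B_{ω*}) = ω*−1 = 0.93397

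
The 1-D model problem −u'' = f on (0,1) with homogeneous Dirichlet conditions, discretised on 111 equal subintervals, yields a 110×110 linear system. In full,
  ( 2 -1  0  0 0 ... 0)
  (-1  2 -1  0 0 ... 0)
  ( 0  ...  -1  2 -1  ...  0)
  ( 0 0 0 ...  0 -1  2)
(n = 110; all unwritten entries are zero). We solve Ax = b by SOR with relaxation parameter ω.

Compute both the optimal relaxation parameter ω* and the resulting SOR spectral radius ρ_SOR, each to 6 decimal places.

With n=110, ρ(Jacobi) = cos(π/111) = 0.999600.
√(1−ρ_J²) = |sin(π/111)| = 0.0282989
ω* = 2/(1+0.0282989) = 1.944960
[ρ_SOR] ω* − 1 = 0.944960.

ω* = 1.944960, ρ_SOR = 0.944960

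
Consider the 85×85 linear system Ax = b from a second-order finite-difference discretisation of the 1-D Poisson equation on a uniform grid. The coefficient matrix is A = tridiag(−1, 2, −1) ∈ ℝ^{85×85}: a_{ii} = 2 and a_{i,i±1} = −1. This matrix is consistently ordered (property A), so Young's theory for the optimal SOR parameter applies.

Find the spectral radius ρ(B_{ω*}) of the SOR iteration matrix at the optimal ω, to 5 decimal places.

spectrum of D⁻¹(L+U) = {cos(kπ/86) : 1≤k≤85}; ρ_J = cos(π/86) = 0.99933.
root = sin(π/86) = 0.036522  (since 1−cos² = sin²).
So ω* = 2/1.036522 = 1.92953 (Young).
ρ_SOR = ω* − 1 ≈ 0.92953.

ρ_SOR = 0.92953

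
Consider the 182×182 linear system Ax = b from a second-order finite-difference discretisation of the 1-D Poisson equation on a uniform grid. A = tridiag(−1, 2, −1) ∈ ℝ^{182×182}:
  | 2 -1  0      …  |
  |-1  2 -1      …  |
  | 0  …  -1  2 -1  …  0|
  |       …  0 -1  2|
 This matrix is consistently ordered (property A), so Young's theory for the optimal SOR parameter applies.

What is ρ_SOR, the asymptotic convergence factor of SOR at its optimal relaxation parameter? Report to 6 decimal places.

ρ_SOR = 0.966247

ρ_J = max_k |cos(kπ/183)| = cos(π/183) = 0.999853
√(1 − cos²(π/183)) = sin(π/183) ≈ 0.0171663.
[ω*] 2 ÷ (1 + 0.0171663) = 2 ÷ 1.0171663 = 1.966247.
At ω = 1.966247 every |λ(B_ω)| = ω−1, so ρ_SOR = 0.966247.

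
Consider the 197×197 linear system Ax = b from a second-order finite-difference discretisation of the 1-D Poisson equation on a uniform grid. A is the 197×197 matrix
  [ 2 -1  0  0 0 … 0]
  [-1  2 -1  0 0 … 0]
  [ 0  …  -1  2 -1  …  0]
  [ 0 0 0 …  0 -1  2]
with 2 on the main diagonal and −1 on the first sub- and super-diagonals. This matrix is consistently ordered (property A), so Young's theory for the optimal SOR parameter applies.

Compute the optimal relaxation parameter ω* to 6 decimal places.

B_J for the 197×197 system has eigenvalues cos(kπ/198); ρ_J = cos(π/198) = 0.999874.
√(1−ρ_J²) = |sin(π/198)| = 0.0158660
So ω* = 2/1.0158660 = 1.968764 (Young).
At ω = 1.968764 every |λ(B_ω)| = ω−1, so ρ_SOR = 0.968764.

ω* = 1.968764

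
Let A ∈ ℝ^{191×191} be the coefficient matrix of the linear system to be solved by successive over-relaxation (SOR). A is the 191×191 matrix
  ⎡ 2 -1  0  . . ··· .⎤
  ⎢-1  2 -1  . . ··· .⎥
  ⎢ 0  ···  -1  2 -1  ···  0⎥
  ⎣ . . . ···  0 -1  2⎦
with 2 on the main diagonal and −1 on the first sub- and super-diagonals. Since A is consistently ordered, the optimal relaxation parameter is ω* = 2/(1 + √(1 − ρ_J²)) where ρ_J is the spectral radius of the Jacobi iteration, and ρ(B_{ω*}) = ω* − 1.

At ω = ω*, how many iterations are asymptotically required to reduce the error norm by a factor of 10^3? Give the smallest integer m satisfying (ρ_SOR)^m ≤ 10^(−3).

m = 212

B_J for the 191×191 system has eigenvalues cos(kπ/192); ρ_J = cos(π/192) = 0.9998661.
1 − cos²(π/192) = sin²(π/192) ⇒ √(1−ρ_J²) = sin(π/192) = 0.0163617.
ω* = 2/(1+0.0163617) = 1.9678034
ρ_SOR = ω* − 1 = 1.9678034 − 1 = 0.9678034.
m ≥ 3·ln10 / (−ln 0.9678034) = 211.077; smallest integer m = 212.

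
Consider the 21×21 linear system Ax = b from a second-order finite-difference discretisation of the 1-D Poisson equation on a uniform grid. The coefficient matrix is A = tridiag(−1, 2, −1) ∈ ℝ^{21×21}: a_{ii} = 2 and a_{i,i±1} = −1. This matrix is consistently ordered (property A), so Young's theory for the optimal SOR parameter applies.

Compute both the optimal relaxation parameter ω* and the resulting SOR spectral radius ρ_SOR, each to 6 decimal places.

B_J for the 21×21 system has eigenvalues cos(kπ/22); ρ_J = cos(π/22) = 0.989821.
root = sin(π/22) = 0.1423148  (since 1−cos² = sin²).
ω* = 2 / (1 + 0.1423148) = 2 / 1.1423148 ≈ 1.750831.
ρ_SOR = ω* − 1 ≈ 0.750831.

ω* = 1.750831, ρ_SOR = 0.750831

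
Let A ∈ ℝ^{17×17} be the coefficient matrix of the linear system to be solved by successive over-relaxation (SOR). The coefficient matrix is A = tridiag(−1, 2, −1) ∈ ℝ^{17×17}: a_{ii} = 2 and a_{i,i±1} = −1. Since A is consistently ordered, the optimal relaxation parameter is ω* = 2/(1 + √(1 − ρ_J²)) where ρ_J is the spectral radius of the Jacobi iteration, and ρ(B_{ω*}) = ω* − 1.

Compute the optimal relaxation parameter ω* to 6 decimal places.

ω* = 1.704088

ρ_J = max_k |cos(kπ/18)| = cos(π/18) = 0.984808
√(1−ρ_J²) simplifies to sin(π/18) = 0.1736482.
ω* = 2/(1 + 0.1736482) = 2/1.1736482 = 1.704088.
ρ_SOR = ω* − 1 ≈ 0.704088.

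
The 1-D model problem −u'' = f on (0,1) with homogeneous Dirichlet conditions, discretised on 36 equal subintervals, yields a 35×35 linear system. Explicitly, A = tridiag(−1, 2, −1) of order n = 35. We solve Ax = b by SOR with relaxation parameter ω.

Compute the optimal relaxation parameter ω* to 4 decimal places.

ω* = 1.8397

n=35: λ(B_J) = 1 − λ(A)/2 = cos(kπ/36); k=1 gives ρ_J = 0.9962.
√(1−ρ_J²) simplifies to sin(π/36) = 0.08716.
ω* = 2 / (1 + 0.08716) = 2 / 1.08716 ≈ 1.8397.
and ρ(B_{ω*}) = 1.8397 − 1 = 0.8397.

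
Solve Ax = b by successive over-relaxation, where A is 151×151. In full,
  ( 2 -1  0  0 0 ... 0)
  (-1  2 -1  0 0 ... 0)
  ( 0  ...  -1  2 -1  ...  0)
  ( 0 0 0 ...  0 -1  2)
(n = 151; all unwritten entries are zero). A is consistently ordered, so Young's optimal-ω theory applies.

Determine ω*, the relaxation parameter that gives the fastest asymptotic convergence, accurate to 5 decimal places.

[ρ_J] n=151: ρ(B_J) = cos(π/(n+1)) = cos(π/152) = 0.99979.
root = sin(π/152) = 0.020667  (since 1−cos² = sin²).
So ω* = 2/1.020667 = 1.95950 (Young).
[ρ_SOR] ω* − 1 = 0.95950.

ω* = 1.95950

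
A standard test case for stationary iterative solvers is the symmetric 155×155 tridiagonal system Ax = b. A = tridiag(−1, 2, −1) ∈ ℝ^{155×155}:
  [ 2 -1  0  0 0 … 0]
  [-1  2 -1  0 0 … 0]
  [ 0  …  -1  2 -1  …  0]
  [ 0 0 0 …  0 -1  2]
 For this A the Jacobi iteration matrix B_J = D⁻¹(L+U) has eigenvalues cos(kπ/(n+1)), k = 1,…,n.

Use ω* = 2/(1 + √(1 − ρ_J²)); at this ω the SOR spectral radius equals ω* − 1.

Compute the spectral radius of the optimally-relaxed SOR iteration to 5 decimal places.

ρ_SOR = 0.96052

spectrum of D⁻¹(L+U) = {cos(kπ/156) : 1≤k≤155}; ρ_J = cos(π/156) = 0.99980.
√(1−ρ_J²) = |sin(π/156)| = 0.020137
So ω* = 2/1.020137 = 1.96052 (Young).
At ω = 1.96052 every |λ(B_ω)| = ω−1, so ρ_SOR = 0.96052.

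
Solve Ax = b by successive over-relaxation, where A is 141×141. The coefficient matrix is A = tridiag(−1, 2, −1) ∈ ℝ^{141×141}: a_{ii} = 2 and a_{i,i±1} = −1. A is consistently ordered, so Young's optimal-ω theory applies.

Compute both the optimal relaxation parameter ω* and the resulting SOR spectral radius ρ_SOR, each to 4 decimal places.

ω* = 1.9567, ρ_SOR = 0.9567

With n=141, ρ(Jacobi) = cos(π/142) = 0.9998.
√(1 − cos²(π/142)) = sin(π/142) ≈ 0.02212.
ω* = 2 / (1 + 0.02212) = 2 / 1.02212 ≈ 1.9567.
ρ_SOR = ω* − 1 = 1.9567 − 1 = 0.9567.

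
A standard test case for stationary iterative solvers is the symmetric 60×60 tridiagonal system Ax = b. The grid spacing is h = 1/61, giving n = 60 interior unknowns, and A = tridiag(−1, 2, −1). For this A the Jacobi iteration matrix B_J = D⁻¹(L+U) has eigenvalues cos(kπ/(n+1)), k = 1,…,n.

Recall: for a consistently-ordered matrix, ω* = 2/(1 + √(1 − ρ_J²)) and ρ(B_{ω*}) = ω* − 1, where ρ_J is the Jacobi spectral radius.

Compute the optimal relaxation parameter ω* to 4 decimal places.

With n=60, ρ(Jacobi) = cos(π/61) = 0.9987.
1 − cos²(π/61) = sin²(π/61) ⇒ √(1−ρ_J²) = sin(π/61) = 0.05148.
So ω* = 2/1.05148 = 1.9021 (Young).
[ρ_SOR] ω* − 1 = 0.9021.

ω* = 1.9021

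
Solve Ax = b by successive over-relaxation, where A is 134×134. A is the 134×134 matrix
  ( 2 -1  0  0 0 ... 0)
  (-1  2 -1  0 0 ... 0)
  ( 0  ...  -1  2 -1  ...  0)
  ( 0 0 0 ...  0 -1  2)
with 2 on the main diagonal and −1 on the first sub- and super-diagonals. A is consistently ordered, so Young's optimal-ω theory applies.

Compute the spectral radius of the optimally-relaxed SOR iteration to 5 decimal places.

n=134: λ(B_J) = 1 − λ(A)/2 = cos(kπ/135); k=1 gives ρ_J = 0.99973.
√(1−ρ_J²) = |sin(π/135)| = 0.023269
ω* = 2/(1 + 0.023269) = 2/1.023269 = 1.95452.
Hence ρ(B_{ω*}) = 1.95452 − 1 = 0.95452.

ρ_SOR = 0.95452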